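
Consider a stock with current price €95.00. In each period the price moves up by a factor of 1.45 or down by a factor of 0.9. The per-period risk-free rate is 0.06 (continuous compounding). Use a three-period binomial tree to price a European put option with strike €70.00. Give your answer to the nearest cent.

€0.22

Risk-neutral probability p = (e^0.06 − 0.9)/(1.45 − 0.9) = 0.1618/0.5500 = 0.2942
Terminal stock prices: S_uuu = 289.6, S_uud = 179.8, S_udd = 111.6, S_ddd = 69.26
Terminal payoffs (K − S): max(-219.6, 0) = 0, max(-109.8, 0) = 0, max(-41.58, 0) = 0, max(0.745, 0) = 0.745
Node uu (S = 199.7): V_uu = e^(−0.06)·[0.2942·0.0000 + 0.7058·0.0000] = 0.0000
Node ud (S = 124): V_ud = e^(−0.06)·[0.2942·0.0000 + 0.7058·0.0000] = 0.0000
Node dd (S = 76.95): V_dd = e^(−0.06)·[0.2942·0.0000 + 0.7058·0.7450] = 0.4952
Node u (S = 137.8): V_u = e^(−0.06)·[0.2942·0.0000 + 0.7058·0.0000] = 0.0000
Node d (S = 85.5): V_d = e^(−0.06)·[0.2942·0.0000 + 0.7058·0.4952] = 0.3291
Node 0 (S = 95): V_0 = e^(−0.06)·[0.2942·0.0000 + 0.7058·0.3291] = 0.2187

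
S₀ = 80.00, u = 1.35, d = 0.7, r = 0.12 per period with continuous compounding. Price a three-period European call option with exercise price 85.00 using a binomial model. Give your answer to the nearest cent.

Risk-neutral probability p = (e^0.12 − 0.7)/(1.35 − 0.7) = 0.4275/0.6500 = 0.6577
Terminal stock prices: S_uuu = 196.8, S_uud = 102.1, S_udd = 52.92, S_ddd = 27.44
Terminal payoffs (S − K): max(111.8, 0) = 111.8, max(17.06, 0) = 17.06, max(-32.08, 0) = 0, max(-57.56, 0) = 0
Node uu (S = 145.8): V_uu = e^(−0.12)·[0.6577·111.8300 + 0.3423·17.0600] = 70.4118
Node ud (S = 75.6): V_ud = e^(−0.12)·[0.6577·17.0600 + 0.3423·0.0000] = 9.9514
Node dd (S = 39.2): V_dd = e^(−0.12)·[0.6577·0.0000 + 0.3423·0.0000] = 0.0000
Node u (S = 108): V_u = e^(−0.12)·[0.6577·70.4118 + 0.3423·9.9514] = 44.0936
Node d (S = 56): V_d = e^(−0.12)·[0.6577·9.9514 + 0.3423·0.0000] = 5.8048
Node 0 (S = 80): V_0 = e^(−0.12)·[0.6577·44.0936 + 0.3423·5.8048] = 27.4829

27.48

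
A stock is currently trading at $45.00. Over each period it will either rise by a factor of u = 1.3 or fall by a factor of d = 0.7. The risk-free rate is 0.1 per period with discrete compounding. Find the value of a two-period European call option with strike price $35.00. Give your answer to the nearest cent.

$17.26

Risk-neutral probability p = (1 + 0.1 − 0.7)/(1.3 − 0.7) = 0.4000/0.6000 = 0.6667
Terminal stock prices: S_uu = 76.05, S_ud = 40.95, S_dd = 22.05
Terminal payoffs (S − K): max(41.05, 0) = 41.05, max(5.95, 0) = 5.95, max(-12.95, 0) = 0
Node u (S = 58.5): V_u = 1/1.1·[0.6667·41.0500 + 0.3333·5.9500] = 26.6818
Node d (S = 31.5): V_d = 1/1.1·[0.6667·5.9500 + 0.3333·0.0000] = 3.6061
Node 0 (S = 45): V_0 = 1/1.1·[0.6667·26.6818 + 0.3333·3.6061] = 17.2635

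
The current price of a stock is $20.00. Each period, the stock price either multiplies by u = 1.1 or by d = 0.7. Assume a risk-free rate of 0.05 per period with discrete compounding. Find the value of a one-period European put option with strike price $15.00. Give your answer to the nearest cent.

Risk-neutral probability p = (1 + 0.05 − 0.7)/(1.1 − 0.7) = 0.3500/0.4000 = 0.8750
Terminal stock prices: S_u = 22, S_d = 14
Terminal payoffs (K − S): max(-7, 0) = 0, max(1, 0) = 1
Node 0 (S = 20): V_0 = 1/1.05·[0.8750·0.0000 + 0.1250·1.0000] = 0.1190

$0.12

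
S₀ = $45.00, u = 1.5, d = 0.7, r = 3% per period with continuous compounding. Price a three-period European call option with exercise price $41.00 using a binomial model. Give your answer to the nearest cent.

$15.34

Risk-neutral probability p = (e^0.03 − 0.7)/(1.5 − 0.7) = 0.3305/0.8000 = 0.4131
Terminal stock prices: S_uuu = 151.9, S_uud = 70.88, S_udd = 33.07, S_ddd = 15.43
Terminal payoffs (S − K): max(110.9, 0) = 110.9, max(29.88, 0) = 29.88, max(-7.925, 0) = 0, max(-25.57, 0) = 0
Node uu (S = 101.2): V_uu = e^(−0.03)·[0.4131·110.8750 + 0.5869·29.8750] = 61.4617
Node ud (S = 47.25): V_ud = e^(−0.03)·[0.4131·29.8750 + 0.5869·0.0000] = 11.9757
Node dd (S = 22.05): V_dd = e^(−0.03)·[0.4131·0.0000 + 0.5869·0.0000] = 0.0000
Node u (S = 67.5): V_u = e^(−0.03)·[0.4131·61.4617 + 0.5869·11.9757] = 31.4587
Node d (S = 31.5): V_d = e^(−0.03)·[0.4131·11.9757 + 0.5869·0.0000] = 4.8006
Node 0 (S = 45): V_0 = e^(−0.03)·[0.4131·31.4587 + 0.5869·4.8006] = 15.3449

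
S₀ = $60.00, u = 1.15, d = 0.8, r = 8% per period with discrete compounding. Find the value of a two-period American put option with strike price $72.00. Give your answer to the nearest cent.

Risk-neutral probability p = (1 + 0.08 − 0.8)/(1.15 − 0.8) = 0.2800/0.3500 = 0.8000
Terminal stock prices: S_uu = 79.35, S_ud = 55.2, S_dd = 38.4
Terminal payoffs (K − S): max(-7.35, 0) = 0, max(16.8, 0) = 16.8, max(33.6, 0) = 33.6
Node u (S = 69): continuation = 1/1.08·[0.8000·0.0000 + 0.2000·16.8000] = 3.1111; exercise value = 3.0000 ≤ continuation, so V_u = 3.1111
Node d (S = 48): continuation = 1/1.08·[0.8000·16.8000 + 0.2000·33.6000] = 18.6667; exercise value = 24.0000 > continuation, so V_d = 24.0000 (exercise)
Node 0 (S = 60): continuation = 1/1.08·[0.8000·3.1111 + 0.2000·24.0000] = 6.7490; exercise value = 12.0000 > continuation, so V_0 = 12.0000 (exercise)

$12.00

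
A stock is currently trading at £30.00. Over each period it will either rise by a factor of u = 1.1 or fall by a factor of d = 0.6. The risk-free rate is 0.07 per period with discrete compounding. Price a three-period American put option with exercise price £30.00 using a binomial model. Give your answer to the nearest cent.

Risk-neutral probability p = (1 + 0.07 − 0.6)/(1.1 − 0.6) = 0.4700/0.5000 = 0.9400
Terminal stock prices: S_uuu = 39.93, S_uud = 21.78, S_udd = 11.88, S_ddd = 6.48
Terminal payoffs (K − S): max(-9.93, 0) = 0, max(8.22, 0) = 8.22, max(18.12, 0) = 18.12, max(23.52, 0) = 23.52
Node uu (S = 36.3): continuation = 1/1.07·[0.9400·0.0000 + 0.0600·8.2200] = 0.4609; exercise value = 0.0000 ≤ continuation, so V_uu = 0.4609
Node ud (S = 19.8): continuation = 1/1.07·[0.9400·8.2200 + 0.0600·18.1200] = 8.2374; exercise value = 10.2000 > continuation, so V_ud = 10.2000 (exercise)
Node dd (S = 10.8): continuation = 1/1.07·[0.9400·18.1200 + 0.0600·23.5200] = 17.2374; exercise value = 19.2000 > continuation, so V_dd = 19.2000 (exercise)
Node u (S = 33): continuation = 1/1.07·[0.9400·0.4609 + 0.0600·10.2000] = 0.9769; exercise value = 0.0000 ≤ continuation, so V_u = 0.9769
Node d (S = 18): continuation = 1/1.07·[0.9400·10.2000 + 0.0600·19.2000] = 10.0374; exercise value = 12.0000 > continuation, so V_d = 12.0000 (exercise)
Node 0 (S = 30): continuation = 1/1.07·[0.9400·0.9769 + 0.0600·12.0000] = 1.5311; exercise value = 0.0000 ≤ continuation, so V_0 = 1.5311

£1.53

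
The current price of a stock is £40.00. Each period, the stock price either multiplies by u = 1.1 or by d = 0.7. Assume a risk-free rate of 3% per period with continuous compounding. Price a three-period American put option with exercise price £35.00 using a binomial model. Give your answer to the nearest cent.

Risk-neutral probability p = (e^0.03 − 0.7)/(1.1 − 0.7) = 0.3305/0.4000 = 0.8261
Terminal stock prices: S_uuu = 53.24, S_uud = 33.88, S_udd = 21.56, S_ddd = 13.72
Terminal payoffs (K − S): max(-18.24, 0) = 0, max(1.12, 0) = 1.12, max(13.44, 0) = 13.44, max(21.28, 0) = 21.28
Node uu (S = 48.4): continuation = e^(−0.03)·[0.8261·0.0000 + 0.1739·1.1200] = 0.1890; exercise value = 0.0000 ≤ continuation, so V_uu = 0.1890
Node ud (S = 30.8): continuation = e^(−0.03)·[0.8261·1.1200 + 0.1739·13.4400] = 3.1656; exercise value = 4.2000 > continuation, so V_ud = 4.2000 (exercise)
Node dd (S = 19.6): continuation = e^(−0.03)·[0.8261·13.4400 + 0.1739·21.2800] = 14.3656; exercise value = 15.4000 > continuation, so V_dd = 15.4000 (exercise)
Node u (S = 44): continuation = e^(−0.03)·[0.8261·0.1890 + 0.1739·4.2000] = 0.8601; exercise value = 0.0000 ≤ continuation, so V_u = 0.8601
Node d (S = 28): continuation = e^(−0.03)·[0.8261·4.2000 + 0.1739·15.4000] = 5.9656; exercise value = 7.0000 > continuation, so V_d = 7.0000 (exercise)
Node 0 (S = 40): continuation = e^(−0.03)·[0.8261·0.8601 + 0.1739·7.0000] = 1.8707; exercise value = 0.0000 ≤ continuation, so V_0 = 1.8707

£1.87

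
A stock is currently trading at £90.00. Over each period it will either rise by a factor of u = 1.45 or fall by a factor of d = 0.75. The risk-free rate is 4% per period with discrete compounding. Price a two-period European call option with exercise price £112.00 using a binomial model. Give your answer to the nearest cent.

Risk-neutral probability p = (1 + 0.04 − 0.75)/(1.45 − 0.75) = 0.2900/0.7000 = 0.4143
Terminal stock prices: S_uu = 189.2, S_ud = 97.88, S_dd = 50.62
Terminal payoffs (S − K): max(77.22, 0) = 77.22, max(-14.12, 0) = 0, max(-61.38, 0) = 0
Node u (S = 130.5): V_u = 1/1.04·[0.4143·77.2250 + 0.5857·0.0000] = 30.7627
Node d (S = 67.5): V_d = 1/1.04·[0.4143·0.0000 + 0.5857·0.0000] = 0.0000
Node 0 (S = 90): V_0 = 1/1.04·[0.4143·30.7627 + 0.5857·0.0000] = 12.2544

£12.25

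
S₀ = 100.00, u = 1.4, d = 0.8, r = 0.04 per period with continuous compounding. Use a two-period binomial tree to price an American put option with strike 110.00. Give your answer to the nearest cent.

Risk-neutral probability p = (e^0.04 − 0.8)/(1.4 − 0.8) = 0.2408/0.6000 = 0.4014
Terminal stock prices: S_uu = 196, S_ud = 112, S_dd = 64
Terminal payoffs (K − S): max(-86, 0) = 0, max(-2, 0) = 0, max(46, 0) = 46
Node u (S = 140): continuation = e^(−0.04)·[0.4014·0.0000 + 0.5986·0.0000] = 0.0000; exercise value = 0.0000 ≤ continuation, so V_u = 0.0000
Node d (S = 80): continuation = e^(−0.04)·[0.4014·0.0000 + 0.5986·46.0000] = 26.4581; exercise value = 30.0000 > continuation, so V_d = 30.0000 (exercise)
Node 0 (S = 100): continuation = e^(−0.04)·[0.4014·0.0000 + 0.5986·30.0000] = 17.2553; exercise value = 10.0000 ≤ continuation, so V_0 = 17.2553

17.26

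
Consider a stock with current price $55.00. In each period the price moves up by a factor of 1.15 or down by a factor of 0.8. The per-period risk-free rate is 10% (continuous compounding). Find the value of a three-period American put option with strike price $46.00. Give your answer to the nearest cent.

Risk-neutral probability p = (e^0.1 − 0.8)/(1.15 − 0.8) = 0.3052/0.3500 = 0.8719
Terminal stock prices: S_uuu = 83.65, S_uud = 58.19, S_udd = 40.48, S_ddd = 28.16
Terminal payoffs (K − S): max(-37.65, 0) = 0, max(-12.19, 0) = 0, max(5.52, 0) = 5.52, max(17.84, 0) = 17.84
Node uu (S = 72.74): continuation = e^(−0.1)·[0.8719·0.0000 + 0.1281·0.0000] = 0.0000; exercise value = 0.0000 ≤ continuation, so V_uu = 0.0000
Node ud (S = 50.6): continuation = e^(−0.1)·[0.8719·0.0000 + 0.1281·5.5200] = 0.6397; exercise value = 0.0000 ≤ continuation, so V_ud = 0.6397
Node dd (S = 35.2): continuation = e^(−0.1)·[0.8719·5.5200 + 0.1281·17.8400] = 6.4225; exercise value = 10.8000 > continuation, so V_dd = 10.8000 (exercise)
Node u (S = 63.25): continuation = e^(−0.1)·[0.8719·0.0000 + 0.1281·0.6397] = 0.0741; exercise value = 0.0000 ≤ continuation, so V_u = 0.0741
Node d (S = 44): continuation = e^(−0.1)·[0.8719·0.6397 + 0.1281·10.8000] = 1.7564; exercise value = 2.0000 > continuation, so V_d = 2.0000 (exercise)
Node 0 (S = 55): continuation = e^(−0.1)·[0.8719·0.0741 + 0.1281·2.0000] = 0.2903; exercise value = 0.0000 ≤ continuation, so V_0 = 0.2903

$0.29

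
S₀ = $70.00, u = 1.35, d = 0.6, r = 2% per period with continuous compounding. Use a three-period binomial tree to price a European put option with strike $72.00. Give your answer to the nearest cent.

$16.18

Risk-neutral probability p = (e^0.02 − 0.6)/(1.35 − 0.6) = 0.4202/0.7500 = 0.5603
Terminal stock prices: S_uuu = 172.2, S_uud = 76.55, S_udd = 34.02, S_ddd = 15.12
Terminal payoffs (K − S): max(-100.2, 0) = 0, max(-4.545, 0) = 0, max(37.98, 0) = 37.98, max(56.88, 0) = 56.88
Node uu (S = 127.6): V_uu = e^(−0.02)·[0.5603·0.0000 + 0.4397·0.0000] = 0.0000
Node ud (S = 56.7): V_ud = e^(−0.02)·[0.5603·0.0000 + 0.4397·37.9800] = 16.3703
Node dd (S = 25.2): V_dd = e^(−0.02)·[0.5603·37.9800 + 0.4397·56.8800] = 45.3743
Node u (S = 94.5): V_u = e^(−0.02)·[0.5603·0.0000 + 0.4397·16.3703] = 7.0560
Node d (S = 42): V_d = e^(−0.02)·[0.5603·16.3703 + 0.4397·45.3743] = 28.5476
Node 0 (S = 70): V_0 = e^(−0.02)·[0.5603·7.0560 + 0.4397·28.5476] = 16.1797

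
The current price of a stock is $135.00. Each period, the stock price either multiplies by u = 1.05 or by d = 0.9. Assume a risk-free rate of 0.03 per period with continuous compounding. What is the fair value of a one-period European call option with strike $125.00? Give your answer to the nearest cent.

Risk-neutral probability p = (e^0.03 − 0.9)/(1.05 − 0.9) = 0.1305/0.1500 = 0.8697
Terminal stock prices: S_u = 141.8, S_d = 121.5
Terminal payoffs (S − K): max(16.75, 0) = 16.75, max(-3.5, 0) = 0
Node 0 (S = 135): V_0 = e^(−0.03)·[0.8697·16.7500 + 0.1303·0.0000] = 14.1369

$14.14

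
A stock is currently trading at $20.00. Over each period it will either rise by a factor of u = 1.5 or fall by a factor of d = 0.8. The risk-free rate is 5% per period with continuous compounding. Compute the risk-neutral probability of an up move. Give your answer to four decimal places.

p = 0.3590

Risk-neutral probability p = (e^0.05 − 0.8)/(1.5 − 0.8) = 0.2513/0.7000 = 0.3590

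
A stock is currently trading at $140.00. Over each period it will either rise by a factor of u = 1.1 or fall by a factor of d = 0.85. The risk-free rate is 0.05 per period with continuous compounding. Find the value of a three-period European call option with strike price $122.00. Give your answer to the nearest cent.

Risk-neutral probability p = (e^0.05 − 0.85)/(1.1 − 0.85) = 0.2013/0.2500 = 0.8051
Terminal stock prices: S_uuu = 186.3, S_uud = 144, S_udd = 111.3, S_ddd = 85.98
Terminal payoffs (S − K): max(64.34, 0) = 64.34, max(21.99, 0) = 21.99, max(-10.74, 0) = 0, max(-36.02, 0) = 0
Node uu (S = 169.4): V_uu = e^(−0.05)·[0.8051·64.3400 + 0.1949·21.9900] = 53.3500
Node ud (S = 130.9): V_ud = e^(−0.05)·[0.8051·21.9900 + 0.1949·0.0000] = 16.8404
Node dd (S = 101.1): V_dd = e^(−0.05)·[0.8051·0.0000 + 0.1949·0.0000] = 0.0000
Node u (S = 154): V_u = e^(−0.05)·[0.8051·53.3500 + 0.1949·16.8404] = 43.9789
Node d (S = 119): V_d = e^(−0.05)·[0.8051·16.8404 + 0.1949·0.0000] = 12.8967
Node 0 (S = 140): V_0 = e^(−0.05)·[0.8051·43.9789 + 0.1949·12.8967] = 36.0711

$36.07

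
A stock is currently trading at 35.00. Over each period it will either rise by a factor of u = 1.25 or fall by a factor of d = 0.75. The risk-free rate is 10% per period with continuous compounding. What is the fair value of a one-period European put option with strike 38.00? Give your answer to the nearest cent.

3.08

Risk-neutral probability p = (e^0.1 − 0.75)/(1.25 − 0.75) = 0.3552/0.5000 = 0.7103
Terminal stock prices: S_u = 43.75, S_d = 26.25
Terminal payoffs (K − S): max(-5.75, 0) = 0, max(11.75, 0) = 11.75
Node 0 (S = 35): V_0 = e^(−0.1)·[0.7103·0.0000 + 0.2897·11.7500] = 3.0796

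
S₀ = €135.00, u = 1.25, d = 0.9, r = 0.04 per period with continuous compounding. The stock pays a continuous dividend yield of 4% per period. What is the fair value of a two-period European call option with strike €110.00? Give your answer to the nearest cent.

€23.38

Per-period risk-free factor R = e^0.04 = 1.0408; dividend-adjusted growth = e^(0.04−0.04) = 1.0000.
Risk-neutral probability p = (1.0000 − 0.9)/(1.25 − 0.9) = 0.1000/0.3500 = 0.2857
Terminal stock prices: S_uu = 210.9, S_ud = 151.9, S_dd = 109.4
Terminal payoffs (S − K): max(100.9, 0) = 100.9, max(41.88, 0) = 41.88, max(-0.65, 0) = 0
Node u (S = 168.8): V_u = e^(−0.04)·[0.2857·100.9375 + 0.7143·41.8750] = 56.4464
Node d (S = 121.5): V_d = e^(−0.04)·[0.2857·41.8750 + 0.7143·0.0000] = 11.4952
Node 0 (S = 135): V_0 = e^(−0.04)·[0.2857·56.4464 + 0.7143·11.4952] = 23.3840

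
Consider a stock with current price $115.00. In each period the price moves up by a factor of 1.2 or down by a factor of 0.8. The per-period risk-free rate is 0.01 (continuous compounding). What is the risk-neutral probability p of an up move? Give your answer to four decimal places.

Risk-neutral probability p = (e^0.01 − 0.8)/(1.2 − 0.8) = 0.2101/0.4000 = 0.5251

p = 0.5251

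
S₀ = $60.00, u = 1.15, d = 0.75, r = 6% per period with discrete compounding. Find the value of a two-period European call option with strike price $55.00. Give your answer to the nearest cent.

Risk-neutral probability p = (1 + 0.06 − 0.75)/(1.15 − 0.75) = 0.3100/0.4000 = 0.7750
Terminal stock prices: S_uu = 79.35, S_ud = 51.75, S_dd = 33.75
Terminal payoffs (S − K): max(24.35, 0) = 24.35, max(-3.25, 0) = 0, max(-21.25, 0) = 0
Node u (S = 69): V_u = 1/1.06·[0.7750·24.3500 + 0.2250·0.0000] = 17.8031
Node d (S = 45): V_d = 1/1.06·[0.7750·0.0000 + 0.2250·0.0000] = 0.0000
Node 0 (S = 60): V_0 = 1/1.06·[0.7750·17.8031 + 0.2250·0.0000] = 13.0164

$13.02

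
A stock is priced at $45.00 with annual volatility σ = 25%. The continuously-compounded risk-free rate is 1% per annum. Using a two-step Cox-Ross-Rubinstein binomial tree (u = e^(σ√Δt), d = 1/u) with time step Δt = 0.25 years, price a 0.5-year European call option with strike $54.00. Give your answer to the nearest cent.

CRR parameters: u = e^(σ√Δt) = e^(0.25·√0.25) = 1.1331, d = 1/u = 0.8825
Per-period rate: rΔt = 0.01·0.25 = 0.0025, so R = e^0.0025 = 1.0025
Risk-neutral probability p = (e^0.0025 − 0.8825)/(1.1331 − 0.8825) = 0.1200/0.2507 = 0.4788
Terminal stock prices: S_uu = 57.78, S_ud = 45, S_dd = 35.05
Terminal payoffs (S − K): max(3.781, 0) = 3.781, max(-9, 0) = 0, max(-18.95, 0) = 0
Node u (S = 50.99): V_u = e^(−0.0025)·[0.4788·3.7811 + 0.5212·0.0000] = 1.8058
Node d (S = 39.71): V_d = e^(−0.0025)·[0.4788·0.0000 + 0.5212·0.0000] = 0.0000
Node 0 (S = 45): V_0 = e^(−0.0025)·[0.4788·1.8058 + 0.5212·0.0000] = 0.8624

$0.86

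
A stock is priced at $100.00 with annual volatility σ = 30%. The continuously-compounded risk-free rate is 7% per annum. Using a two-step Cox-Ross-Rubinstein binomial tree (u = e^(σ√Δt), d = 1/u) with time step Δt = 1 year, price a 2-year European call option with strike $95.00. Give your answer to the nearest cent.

CRR parameters: u = e^(σ√Δt) = e^(0.3·√1) = 1.3499, d = 1/u = 0.7408
Per-period rate: rΔt = 0.07·1 = 0.07, so R = e^0.07 = 1.0725
Risk-neutral probability p = (e^0.07 − 0.7408)/(1.3499 − 0.7408) = 0.3317/0.6090 = 0.5446
Terminal stock prices: S_uu = 182.2, S_ud = 100, S_dd = 54.88
Terminal payoffs (S − K): max(87.21, 0) = 87.21, max(5, 0) = 5, max(-40.12, 0) = 0
Node u (S = 135): V_u = e^(−0.07)·[0.5446·87.2119 + 0.4554·5.0000] = 46.4085
Node d (S = 74.08): V_d = e^(−0.07)·[0.5446·5.0000 + 0.4554·0.0000] = 2.5390
Node 0 (S = 100): V_0 = e^(−0.07)·[0.5446·46.4085 + 0.4554·2.5390] = 24.6439

$24.64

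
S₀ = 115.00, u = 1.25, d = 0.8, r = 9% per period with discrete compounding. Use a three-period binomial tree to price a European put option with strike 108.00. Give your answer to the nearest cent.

4.72

Risk-neutral probability p = (1 + 0.09 − 0.8)/(1.25 − 0.8) = 0.2900/0.4500 = 0.6444
Terminal stock prices: S_uuu = 224.6, S_uud = 143.8, S_udd = 92, S_ddd = 58.88
Terminal payoffs (K − S): max(-116.6, 0) = 0, max(-35.75, 0) = 0, max(16, 0) = 16, max(49.12, 0) = 49.12
Node uu (S = 179.7): V_uu = 1/1.09·[0.6444·0.0000 + 0.3556·0.0000] = 0.0000
Node ud (S = 115): V_ud = 1/1.09·[0.6444·0.0000 + 0.3556·16.0000] = 5.2192
Node dd (S = 73.6): V_dd = 1/1.09·[0.6444·16.0000 + 0.3556·49.1200] = 25.4826
Node u (S = 143.8): V_u = 1/1.09·[0.6444·0.0000 + 0.3556·5.2192] = 1.7025
Node d (S = 92): V_d = 1/1.09·[0.6444·5.2192 + 0.3556·25.4826] = 11.3981
Node 0 (S = 115): V_0 = 1/1.09·[0.6444·1.7025 + 0.3556·11.3981] = 4.7246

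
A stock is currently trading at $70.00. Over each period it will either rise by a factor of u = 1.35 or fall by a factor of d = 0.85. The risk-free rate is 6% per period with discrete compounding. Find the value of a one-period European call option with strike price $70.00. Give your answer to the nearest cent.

$9.71

Risk-neutral probability p = (1 + 0.06 − 0.85)/(1.35 − 0.85) = 0.2100/0.5000 = 0.4200
Terminal stock prices: S_u = 94.5, S_d = 59.5
Terminal payoffs (S − K): max(24.5, 0) = 24.5, max(-10.5, 0) = 0
Node 0 (S = 70): V_0 = 1/1.06·[0.4200·24.5000 + 0.5800·0.0000] = 9.7075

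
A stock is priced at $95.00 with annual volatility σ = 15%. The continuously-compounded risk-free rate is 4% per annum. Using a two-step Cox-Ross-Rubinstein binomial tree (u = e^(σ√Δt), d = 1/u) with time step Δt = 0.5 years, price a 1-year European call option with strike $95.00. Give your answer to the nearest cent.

$6.97

CRR parameters: u = e^(σ√Δt) = e^(0.15·√0.5) = 1.1119, d = 1/u = 0.8994
Per-period rate: rΔt = 0.04·0.5 = 0.02, so R = e^0.02 = 1.0202
Risk-neutral probability p = (e^0.02 − 0.8994)/(1.1119 − 0.8994) = 0.1208/0.2125 = 0.5686
Terminal stock prices: S_uu = 117.4, S_ud = 95, S_dd = 76.84
Terminal payoffs (S − K): max(22.45, 0) = 22.45, max(0, 0) = 0, max(-18.16, 0) = 0
Node u (S = 105.6): V_u = e^(−0.02)·[0.5686·22.4496 + 0.4314·0.0000] = 12.5112
Node d (S = 85.44): V_d = e^(−0.02)·[0.5686·0.0000 + 0.4314·0.0000] = 0.0000
Node 0 (S = 95): V_0 = e^(−0.02)·[0.5686·12.5112 + 0.4314·0.0000] = 6.9725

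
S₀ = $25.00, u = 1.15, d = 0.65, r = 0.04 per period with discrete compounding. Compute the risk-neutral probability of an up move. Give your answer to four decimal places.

p = 0.7800

Risk-neutral probability p = (1 + 0.04 − 0.65)/(1.15 − 0.65) = 0.3900/0.5000 = 0.7800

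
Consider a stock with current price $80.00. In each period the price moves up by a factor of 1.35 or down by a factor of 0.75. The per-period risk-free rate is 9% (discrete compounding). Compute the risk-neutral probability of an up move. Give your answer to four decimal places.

Risk-neutral probability p = (1 + 0.09 − 0.75)/(1.35 − 0.75) = 0.3400/0.6000 = 0.5667

p = 0.5667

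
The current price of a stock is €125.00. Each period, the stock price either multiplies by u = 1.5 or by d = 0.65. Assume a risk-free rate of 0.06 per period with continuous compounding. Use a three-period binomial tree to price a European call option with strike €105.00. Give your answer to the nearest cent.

Risk-neutral probability p = (e^0.06 − 0.65)/(1.5 − 0.65) = 0.4118/0.8500 = 0.4845
Terminal stock prices: S_uuu = 421.9, S_uud = 182.8, S_udd = 79.22, S_ddd = 34.33
Terminal payoffs (S − K): max(316.9, 0) = 316.9, max(77.81, 0) = 77.81, max(-25.78, 0) = 0, max(-70.67, 0) = 0
Node uu (S = 281.2): V_uu = e^(−0.06)·[0.4845·316.8750 + 0.5155·77.8125] = 182.3647
Node ud (S = 121.9): V_ud = e^(−0.06)·[0.4845·77.8125 + 0.5155·0.0000] = 35.5057
Node dd (S = 52.81): V_dd = e^(−0.06)·[0.4845·0.0000 + 0.5155·0.0000] = 0.0000
Node u (S = 187.5): V_u = e^(−0.06)·[0.4845·182.3647 + 0.5155·35.5057] = 100.4494
Node d (S = 81.25): V_d = e^(−0.06)·[0.4845·35.5057 + 0.5155·0.0000] = 16.2012
Node 0 (S = 125): V_0 = e^(−0.06)·[0.4845·100.4494 + 0.5155·16.2012] = 53.7000

€53.70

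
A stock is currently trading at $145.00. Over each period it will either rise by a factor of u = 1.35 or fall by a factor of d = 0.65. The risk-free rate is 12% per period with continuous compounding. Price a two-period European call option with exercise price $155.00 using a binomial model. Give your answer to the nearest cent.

Risk-neutral probability p = (e^0.12 − 0.65)/(1.35 − 0.65) = 0.4775/0.7000 = 0.6821
Terminal stock prices: S_uu = 264.3, S_ud = 127.2, S_dd = 61.26
Terminal payoffs (S − K): max(109.3, 0) = 109.3, max(-27.76, 0) = 0, max(-93.74, 0) = 0
Node u (S = 195.8): V_u = e^(−0.12)·[0.6821·109.2625 + 0.3179·0.0000] = 66.1041
Node d (S = 94.25): V_d = e^(−0.12)·[0.6821·0.0000 + 0.3179·0.0000] = 0.0000
Node 0 (S = 145): V_0 = e^(−0.12)·[0.6821·66.1041 + 0.3179·0.0000] = 39.9931

$39.99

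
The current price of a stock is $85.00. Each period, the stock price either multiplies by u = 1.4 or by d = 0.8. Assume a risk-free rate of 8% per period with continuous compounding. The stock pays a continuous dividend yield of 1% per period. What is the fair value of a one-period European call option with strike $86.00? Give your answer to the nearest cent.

Per-period risk-free factor R = e^0.08 = 1.0833; dividend-adjusted growth = e^(0.08−0.01) = 1.0725.
Risk-neutral probability p = (1.0725 − 0.8)/(1.4 − 0.8) = 0.2725/0.6000 = 0.4542
Terminal stock prices: S_u = 119, S_d = 68
Terminal payoffs (S − K): max(33, 0) = 33, max(-18, 0) = 0
Node 0 (S = 85): V_0 = e^(−0.08)·[0.4542·33.0000 + 0.5458·0.0000] = 13.8356

$13.84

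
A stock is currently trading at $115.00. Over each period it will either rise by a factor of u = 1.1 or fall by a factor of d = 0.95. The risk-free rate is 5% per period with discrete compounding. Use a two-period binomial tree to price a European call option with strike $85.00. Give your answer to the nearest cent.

$37.90

Risk-neutral probability p = (1 + 0.05 − 0.95)/(1.1 − 0.95) = 0.1000/0.1500 = 0.6667
Terminal stock prices: S_uu = 139.2, S_ud = 120.2, S_dd = 103.8
Terminal payoffs (S − K): max(54.15, 0) = 54.15, max(35.18, 0) = 35.18, max(18.79, 0) = 18.79
Node u (S = 126.5): V_u = 1/1.05·[0.6667·54.1500 + 0.3333·35.1750] = 45.5476
Node d (S = 109.2): V_d = 1/1.05·[0.6667·35.1750 + 0.3333·18.7875] = 28.2976
Node 0 (S = 115): V_0 = 1/1.05·[0.6667·45.5476 + 0.3333·28.2976] = 37.9025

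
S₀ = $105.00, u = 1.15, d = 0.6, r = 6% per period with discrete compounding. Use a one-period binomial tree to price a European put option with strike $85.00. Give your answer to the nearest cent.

Risk-neutral probability p = (1 + 0.06 − 0.6)/(1.15 − 0.6) = 0.4600/0.5500 = 0.8364
Terminal stock prices: S_u = 120.7, S_d = 63
Terminal payoffs (K − S): max(-35.75, 0) = 0, max(22, 0) = 22
Node 0 (S = 105): V_0 = 1/1.06·[0.8364·0.0000 + 0.1636·22.0000] = 3.3962

$3.40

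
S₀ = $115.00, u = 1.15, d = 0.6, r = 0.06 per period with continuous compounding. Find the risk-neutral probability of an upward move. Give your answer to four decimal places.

Risk-neutral probability p = (e^0.06 − 0.6)/(1.15 − 0.6) = 0.4618/0.5500 = 0.8397

p = 0.8397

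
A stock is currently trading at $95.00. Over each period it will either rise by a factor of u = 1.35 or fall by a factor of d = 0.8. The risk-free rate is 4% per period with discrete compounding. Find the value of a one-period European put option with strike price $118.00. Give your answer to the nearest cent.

Risk-neutral probability p = (1 + 0.04 − 0.8)/(1.35 − 0.8) = 0.2400/0.5500 = 0.4364
Terminal stock prices: S_u = 128.2, S_d = 76
Terminal payoffs (K − S): max(-10.25, 0) = 0, max(42, 0) = 42
Node 0 (S = 95): V_0 = 1/1.04·[0.4364·0.0000 + 0.5636·42.0000] = 22.7622

$22.76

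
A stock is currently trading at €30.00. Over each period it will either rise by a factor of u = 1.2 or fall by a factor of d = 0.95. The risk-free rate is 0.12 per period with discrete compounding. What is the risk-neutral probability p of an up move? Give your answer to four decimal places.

Risk-neutral probability p = (1 + 0.12 − 0.95)/(1.2 − 0.95) = 0.1700/0.2500 = 0.6800

p = 0.6800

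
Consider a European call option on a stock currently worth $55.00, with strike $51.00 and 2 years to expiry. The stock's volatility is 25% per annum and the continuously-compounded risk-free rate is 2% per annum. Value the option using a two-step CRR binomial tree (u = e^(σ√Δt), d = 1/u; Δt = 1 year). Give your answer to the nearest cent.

CRR parameters: u = e^(σ√Δt) = e^(0.25·√1) = 1.2840, d = 1/u = 0.7788
Per-period rate: rΔt = 0.02·1 = 0.02, so R = e^0.02 = 1.0202
Risk-neutral probability p = (e^0.02 − 0.7788)/(1.2840 − 0.7788) = 0.2414/0.5052 = 0.4778
Terminal stock prices: S_uu = 90.68, S_ud = 55, S_dd = 33.36
Terminal payoffs (S − K): max(39.68, 0) = 39.68, max(4, 0) = 4, max(-17.64, 0) = 0
Node u (S = 70.62): V_u = e^(−0.02)·[0.4778·39.6797 + 0.5222·4.0000] = 20.6313
Node d (S = 42.83): V_d = e^(−0.02)·[0.4778·4.0000 + 0.5222·0.0000] = 1.8734
Node 0 (S = 55): V_0 = e^(−0.02)·[0.4778·20.6313 + 0.5222·1.8734] = 10.6215

$10.62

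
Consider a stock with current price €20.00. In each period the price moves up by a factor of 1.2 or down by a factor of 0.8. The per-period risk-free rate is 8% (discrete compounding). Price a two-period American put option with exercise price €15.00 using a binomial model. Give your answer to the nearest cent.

€0.17

Risk-neutral probability p = (1 + 0.08 − 0.8)/(1.2 − 0.8) = 0.2800/0.4000 = 0.7000
Terminal stock prices: S_uu = 28.8, S_ud = 19.2, S_dd = 12.8
Terminal payoffs (K − S): max(-13.8, 0) = 0, max(-4.2, 0) = 0, max(2.2, 0) = 2.2
Node u (S = 24): continuation = 1/1.08·[0.7000·0.0000 + 0.3000·0.0000] = 0.0000; exercise value = 0.0000 ≤ continuation, so V_u = 0.0000
Node d (S = 16): continuation = 1/1.08·[0.7000·0.0000 + 0.3000·2.2000] = 0.6111; exercise value = 0.0000 ≤ continuation, so V_d = 0.6111
Node 0 (S = 20): continuation = 1/1.08·[0.7000·0.0000 + 0.3000·0.6111] = 0.1698; exercise value = 0.0000 ≤ continuation, so V_0 = 0.1698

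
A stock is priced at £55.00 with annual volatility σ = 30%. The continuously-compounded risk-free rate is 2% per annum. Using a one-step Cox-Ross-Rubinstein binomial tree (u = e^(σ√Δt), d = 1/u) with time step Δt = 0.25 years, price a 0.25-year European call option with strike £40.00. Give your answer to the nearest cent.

CRR parameters: u = e^(σ√Δt) = e^(0.3·√0.25) = 1.1618, d = 1/u = 0.8607
Per-period rate: rΔt = 0.02·0.25 = 0.005, so R = e^0.005 = 1.0050
Risk-neutral probability p = (e^0.005 − 0.8607)/(1.1618 − 0.8607) = 0.1443/0.3011 = 0.4792
Terminal stock prices: S_u = 63.9, S_d = 47.34
Terminal payoffs (S − K): max(23.9, 0) = 23.9, max(7.339, 0) = 7.339
Node 0 (S = 55): V_0 = e^(−0.005)·[0.4792·23.9009 + 0.5208·7.3389] = 15.1995

£15.20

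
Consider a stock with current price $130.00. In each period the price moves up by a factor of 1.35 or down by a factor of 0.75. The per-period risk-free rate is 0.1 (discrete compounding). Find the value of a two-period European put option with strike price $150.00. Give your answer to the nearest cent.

$18.41

Risk-neutral probability p = (1 + 0.1 − 0.75)/(1.35 − 0.75) = 0.3500/0.6000 = 0.5833
Terminal stock prices: S_uu = 236.9, S_ud = 131.6, S_dd = 73.12
Terminal payoffs (K − S): max(-86.93, 0) = 0, max(18.38, 0) = 18.38, max(76.88, 0) = 76.88
Node u (S = 175.5): V_u = 1/1.1·[0.5833·0.0000 + 0.4167·18.3750] = 6.9602
Node d (S = 97.5): V_d = 1/1.1·[0.5833·18.3750 + 0.4167·76.8750] = 38.8636
Node 0 (S = 130): V_0 = 1/1.1·[0.5833·6.9602 + 0.4167·38.8636] = 18.4121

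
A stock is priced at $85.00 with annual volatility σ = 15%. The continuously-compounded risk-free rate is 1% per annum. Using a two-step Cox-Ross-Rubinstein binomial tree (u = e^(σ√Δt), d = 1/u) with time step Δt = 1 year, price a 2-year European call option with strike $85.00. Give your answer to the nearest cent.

CRR parameters: u = e^(σ√Δt) = e^(0.15·√1) = 1.1618, d = 1/u = 0.8607
Per-period rate: rΔt = 0.01·1 = 0.01, so R = e^0.01 = 1.0101
Risk-neutral probability p = (e^0.01 − 0.8607)/(1.1618 − 0.8607) = 0.1493/0.3011 = 0.4959
Terminal stock prices: S_uu = 114.7, S_ud = 85, S_dd = 62.97
Terminal payoffs (S − K): max(29.74, 0) = 29.74, max(0, 0) = 0, max(-22.03, 0) = 0
Node u (S = 98.76): V_u = e^(−0.01)·[0.4959·29.7380 + 0.5041·0.0000] = 14.6017
Node d (S = 73.16): V_d = e^(−0.01)·[0.4959·0.0000 + 0.5041·0.0000] = 0.0000
Node 0 (S = 85): V_0 = e^(−0.01)·[0.4959·14.6017 + 0.5041·0.0000] = 7.1696

$7.17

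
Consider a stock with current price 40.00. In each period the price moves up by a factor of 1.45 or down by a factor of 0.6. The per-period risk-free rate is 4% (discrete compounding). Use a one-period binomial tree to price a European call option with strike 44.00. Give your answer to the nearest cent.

Risk-neutral probability p = (1 + 0.04 − 0.6)/(1.45 − 0.6) = 0.4400/0.8500 = 0.5176
Terminal stock prices: S_u = 58, S_d = 24
Terminal payoffs (S − K): max(14, 0) = 14, max(-20, 0) = 0
Node 0 (S = 40): V_0 = 1/1.04·[0.5176·14.0000 + 0.4824·0.0000] = 6.9683

6.97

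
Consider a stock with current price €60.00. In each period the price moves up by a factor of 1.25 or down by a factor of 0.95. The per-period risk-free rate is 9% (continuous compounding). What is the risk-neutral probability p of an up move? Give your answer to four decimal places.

Risk-neutral probability p = (e^0.09 − 0.95)/(1.25 − 0.95) = 0.1442/0.3000 = 0.4806

p = 0.4806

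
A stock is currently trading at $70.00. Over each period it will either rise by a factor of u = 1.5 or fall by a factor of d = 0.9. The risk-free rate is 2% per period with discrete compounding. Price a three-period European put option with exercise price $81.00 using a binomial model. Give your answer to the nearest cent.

Risk-neutral probability p = (1 + 0.02 − 0.9)/(1.5 − 0.9) = 0.1200/0.6000 = 0.2000
Terminal stock prices: S_uuu = 236.2, S_uud = 141.8, S_udd = 85.05, S_ddd = 51.03
Terminal payoffs (K − S): max(-155.2, 0) = 0, max(-60.75, 0) = 0, max(-4.05, 0) = 0, max(29.97, 0) = 29.97
Node uu (S = 157.5): V_uu = 1/1.02·[0.2000·0.0000 + 0.8000·0.0000] = 0.0000
Node ud (S = 94.5): V_ud = 1/1.02·[0.2000·0.0000 + 0.8000·0.0000] = 0.0000
Node dd (S = 56.7): V_dd = 1/1.02·[0.2000·0.0000 + 0.8000·29.9700] = 23.5059
Node u (S = 105): V_u = 1/1.02·[0.2000·0.0000 + 0.8000·0.0000] = 0.0000
Node d (S = 63): V_d = 1/1.02·[0.2000·0.0000 + 0.8000·23.5059] = 18.4360
Node 0 (S = 70): V_0 = 1/1.02·[0.2000·0.0000 + 0.8000·18.4360] = 14.4596

$14.46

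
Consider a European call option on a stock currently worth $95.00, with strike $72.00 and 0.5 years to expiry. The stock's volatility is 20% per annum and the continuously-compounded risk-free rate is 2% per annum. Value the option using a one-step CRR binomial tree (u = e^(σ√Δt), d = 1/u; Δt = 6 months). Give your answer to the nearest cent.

CRR parameters: u = e^(σ√Δt) = e^(0.2·√0.5) = 1.1519, d = 1/u = 0.8681
Per-period rate: rΔt = 0.02·0.5 = 0.01, so R = e^0.01 = 1.0101
Risk-neutral probability p = (e^0.01 − 0.8681)/(1.1519 − 0.8681) = 0.1419/0.2838 = 0.5001
Terminal stock prices: S_u = 109.4, S_d = 82.47
Terminal payoffs (S − K): max(37.43, 0) = 37.43, max(10.47, 0) = 10.47
Node 0 (S = 95): V_0 = e^(−0.01)·[0.5001·37.4314 + 0.4999·10.4717] = 23.7164

$23.72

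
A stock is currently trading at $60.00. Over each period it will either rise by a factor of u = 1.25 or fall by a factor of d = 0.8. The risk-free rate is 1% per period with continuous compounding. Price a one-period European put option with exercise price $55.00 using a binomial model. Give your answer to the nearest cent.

Risk-neutral probability p = (e^0.01 − 0.8)/(1.25 − 0.8) = 0.2101/0.4500 = 0.4668
Terminal stock prices: S_u = 75, S_d = 48
Terminal payoffs (K − S): max(-20, 0) = 0, max(7, 0) = 7
Node 0 (S = 60): V_0 = e^(−0.01)·[0.4668·0.0000 + 0.5332·7.0000] = 3.6954

$3.70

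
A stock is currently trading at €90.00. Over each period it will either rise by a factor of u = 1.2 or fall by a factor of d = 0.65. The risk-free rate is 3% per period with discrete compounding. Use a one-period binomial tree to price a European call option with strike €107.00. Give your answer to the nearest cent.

€0.67

Risk-neutral probability p = (1 + 0.03 − 0.65)/(1.2 − 0.65) = 0.3800/0.5500 = 0.6909
Terminal stock prices: S_u = 108, S_d = 58.5
Terminal payoffs (S − K): max(1, 0) = 1, max(-48.5, 0) = 0
Node 0 (S = 90): V_0 = 1/1.03·[0.6909·1.0000 + 0.3091·0.0000] = 0.6708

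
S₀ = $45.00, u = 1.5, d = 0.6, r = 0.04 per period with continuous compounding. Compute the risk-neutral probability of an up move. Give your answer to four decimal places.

Risk-neutral probability p = (e^0.04 − 0.6)/(1.5 − 0.6) = 0.4408/0.9000 = 0.4898

p = 0.4898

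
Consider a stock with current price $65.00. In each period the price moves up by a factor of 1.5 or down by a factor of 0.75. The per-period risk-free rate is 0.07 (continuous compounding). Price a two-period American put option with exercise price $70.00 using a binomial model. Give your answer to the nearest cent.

$11.29

Risk-neutral probability p = (e^0.07 − 0.75)/(1.5 − 0.75) = 0.3225/0.7500 = 0.4300
Terminal stock prices: S_uu = 146.2, S_ud = 73.12, S_dd = 36.56
Terminal payoffs (K − S): max(-76.25, 0) = 0, max(-3.125, 0) = 0, max(33.44, 0) = 33.44
Node u (S = 97.5): continuation = e^(−0.07)·[0.4300·0.0000 + 0.5700·0.0000] = 0.0000; exercise value = 0.0000 ≤ continuation, so V_u = 0.0000
Node d (S = 48.75): continuation = e^(−0.07)·[0.4300·0.0000 + 0.5700·33.4375] = 17.7705; exercise value = 21.2500 > continuation, so V_d = 21.2500 (exercise)
Node 0 (S = 65): continuation = e^(−0.07)·[0.4300·0.0000 + 0.5700·21.2500] = 11.2934; exercise value = 5.0000 ≤ continuation, so V_0 = 11.2934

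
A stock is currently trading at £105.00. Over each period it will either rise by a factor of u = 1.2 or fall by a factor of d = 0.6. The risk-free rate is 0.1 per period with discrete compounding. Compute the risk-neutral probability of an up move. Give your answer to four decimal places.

p = 0.8333

Risk-neutral probability p = (1 + 0.1 − 0.6)/(1.2 − 0.6) = 0.5000/0.6000 = 0.8333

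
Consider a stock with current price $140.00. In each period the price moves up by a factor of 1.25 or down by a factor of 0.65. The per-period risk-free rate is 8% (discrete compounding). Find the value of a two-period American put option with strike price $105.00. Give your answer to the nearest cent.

Risk-neutral probability p = (1 + 0.08 − 0.65)/(1.25 − 0.65) = 0.4300/0.6000 = 0.7167
Terminal stock prices: S_uu = 218.8, S_ud = 113.8, S_dd = 59.15
Terminal payoffs (K − S): max(-113.8, 0) = 0, max(-8.75, 0) = 0, max(45.85, 0) = 45.85
Node u (S = 175): continuation = 1/1.08·[0.7167·0.0000 + 0.2833·0.0000] = 0.0000; exercise value = 0.0000 ≤ continuation, so V_u = 0.0000
Node d (S = 91): continuation = 1/1.08·[0.7167·0.0000 + 0.2833·45.8500] = 12.0285; exercise value = 14.0000 > continuation, so V_d = 14.0000 (exercise)
Node 0 (S = 140): continuation = 1/1.08·[0.7167·0.0000 + 0.2833·14.0000] = 3.6728; exercise value = 0.0000 ≤ continuation, so V_0 = 3.6728

$3.67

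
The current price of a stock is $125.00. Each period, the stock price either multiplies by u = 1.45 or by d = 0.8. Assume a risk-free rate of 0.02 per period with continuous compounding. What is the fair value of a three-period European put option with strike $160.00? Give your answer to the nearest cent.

$44.55

Risk-neutral probability p = (e^0.02 − 0.8)/(1.45 − 0.8) = 0.2202/0.6500 = 0.3388
Terminal stock prices: S_uuu = 381.1, S_uud = 210.2, S_udd = 116, S_ddd = 64
Terminal payoffs (K − S): max(-221.1, 0) = 0, max(-50.25, 0) = 0, max(44, 0) = 44, max(96, 0) = 96
Node uu (S = 262.8): V_uu = e^(−0.02)·[0.3388·0.0000 + 0.6612·0.0000] = 0.0000
Node ud (S = 145): V_ud = e^(−0.02)·[0.3388·0.0000 + 0.6612·44.0000] = 28.5180
Node dd (S = 80): V_dd = e^(−0.02)·[0.3388·44.0000 + 0.6612·96.0000] = 76.8318
Node u (S = 181.2): V_u = e^(−0.02)·[0.3388·0.0000 + 0.6612·28.5180] = 18.4835
Node d (S = 100): V_d = e^(−0.02)·[0.3388·28.5180 + 0.6612·76.8318] = 59.2672
Node 0 (S = 125): V_0 = e^(−0.02)·[0.3388·18.4835 + 0.6612·59.2672] = 44.5509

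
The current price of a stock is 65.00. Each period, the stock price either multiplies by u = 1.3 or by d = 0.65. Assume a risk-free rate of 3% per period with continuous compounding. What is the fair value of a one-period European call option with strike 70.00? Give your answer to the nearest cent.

Risk-neutral probability p = (e^0.03 − 0.65)/(1.3 − 0.65) = 0.3805/0.6500 = 0.5853
Terminal stock prices: S_u = 84.5, S_d = 42.25
Terminal payoffs (S − K): max(14.5, 0) = 14.5, max(-27.75, 0) = 0
Node 0 (S = 65): V_0 = e^(−0.03)·[0.5853·14.5000 + 0.4147·0.0000] = 8.2362

8.24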